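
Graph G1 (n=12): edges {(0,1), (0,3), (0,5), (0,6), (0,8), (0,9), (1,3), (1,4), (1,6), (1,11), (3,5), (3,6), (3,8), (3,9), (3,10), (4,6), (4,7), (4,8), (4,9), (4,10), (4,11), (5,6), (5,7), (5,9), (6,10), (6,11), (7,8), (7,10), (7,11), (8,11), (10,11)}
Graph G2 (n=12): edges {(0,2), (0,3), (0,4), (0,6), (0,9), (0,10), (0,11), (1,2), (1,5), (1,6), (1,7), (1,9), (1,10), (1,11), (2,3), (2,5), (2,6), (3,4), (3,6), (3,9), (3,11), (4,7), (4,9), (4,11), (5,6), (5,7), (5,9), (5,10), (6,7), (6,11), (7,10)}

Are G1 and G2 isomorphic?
Yes, isomorphic

The graphs are isomorphic.
One valid mapping φ: V(G1) → V(G2): 0→5, 1→2, 2→8, 3→1, 4→0, 5→7, 6→6, 7→4, 8→9, 9→10, 10→11, 11→3

Verify φ preserves adjacency — for each edge of G1, its image is an edge of G2:
  (0,1) → (φ(0),φ(1)) = (2,5) ∈ E(G2) ✓
  (0,3) → (φ(0),φ(3)) = (1,5) ∈ E(G2) ✓
  (0,5) → (φ(0),φ(5)) = (5,7) ∈ E(G2) ✓
  (0,6) → (φ(0),φ(6)) = (5,6) ∈ E(G2) ✓
  (0,8) → (φ(0),φ(8)) = (5,9) ∈ E(G2) ✓
  (0,9) → (φ(0),φ(9)) = (5,10) ∈ E(G2) ✓
  (1,3) → (φ(1),φ(3)) = (1,2) ∈ E(G2) ✓
  (1,4) → (φ(1),φ(4)) = (0,2) ∈ E(G2) ✓
  (1,6) → (φ(1),φ(6)) = (2,6) ∈ E(G2) ✓
  (1,11) → (φ(1),φ(11)) = (2,3) ∈ E(G2) ✓
  (3,5) → (φ(3),φ(5)) = (1,7) ∈ E(G2) ✓
  (3,6) → (φ(3),φ(6)) = (1,6) ∈ E(G2) ✓
  (3,8) → (φ(3),φ(8)) = (1,9) ∈ E(G2) ✓
  (3,9) → (φ(3),φ(9)) = (1,10) ∈ E(G2) ✓
  (3,10) → (φ(3),φ(10)) = (1,11) ∈ E(G2) ✓
  (4,6) → (φ(4),φ(6)) = (0,6) ∈ E(G2) ✓
  (4,7) → (φ(4),φ(7)) = (0,4) ∈ E(G2) ✓
  (4,8) → (φ(4),φ(8)) = (0,9) ∈ E(G2) ✓
  (4,9) → (φ(4),φ(9)) = (0,10) ∈ E(G2) ✓
  (4,10) → (φ(4),φ(10)) = (0,11) ∈ E(G2) ✓
  (4,11) → (φ(4),φ(11)) = (0,3) ∈ E(G2) ✓
  (5,6) → (φ(5),φ(6)) = (6,7) ∈ E(G2) ✓
  (5,7) → (φ(5),φ(7)) = (4,7) ∈ E(G2) ✓
  (5,9) → (φ(5),φ(9)) = (7,10) ∈ E(G2) ✓
  (6,10) → (φ(6),φ(10)) = (6,11) ∈ E(G2) ✓
  (6,11) → (φ(6),φ(11)) = (3,6) ∈ E(G2) ✓
  (7,8) → (φ(7),φ(8)) = (4,9) ∈ E(G2) ✓
  (7,10) → (φ(7),φ(10)) = (4,11) ∈ E(G2) ✓
  (7,11) → (φ(7),φ(11)) = (3,4) ∈ E(G2) ✓
  (8,11) → (φ(8),φ(11)) = (3,9) ∈ E(G2) ✓
  (10,11) → (φ(10),φ(11)) = (3,11) ∈ E(G2) ✓
All 31 edges of G1 map to edges of G2, and |E(G1)| = |E(G2)| = 31, so φ is a bijection on edges as well as vertices. Hence G1 ≅ G2.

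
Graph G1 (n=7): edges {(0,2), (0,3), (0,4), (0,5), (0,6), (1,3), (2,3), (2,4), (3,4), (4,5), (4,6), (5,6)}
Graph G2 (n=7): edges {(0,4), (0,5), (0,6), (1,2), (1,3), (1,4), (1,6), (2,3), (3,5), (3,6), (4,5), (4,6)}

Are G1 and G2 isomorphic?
No, not isomorphic

The graphs are NOT isomorphic.

Counting triangles (3-cliques): G1 has 8, G2 has 5.
Triangle count is an isomorphism invariant, so differing triangle counts rule out isomorphism.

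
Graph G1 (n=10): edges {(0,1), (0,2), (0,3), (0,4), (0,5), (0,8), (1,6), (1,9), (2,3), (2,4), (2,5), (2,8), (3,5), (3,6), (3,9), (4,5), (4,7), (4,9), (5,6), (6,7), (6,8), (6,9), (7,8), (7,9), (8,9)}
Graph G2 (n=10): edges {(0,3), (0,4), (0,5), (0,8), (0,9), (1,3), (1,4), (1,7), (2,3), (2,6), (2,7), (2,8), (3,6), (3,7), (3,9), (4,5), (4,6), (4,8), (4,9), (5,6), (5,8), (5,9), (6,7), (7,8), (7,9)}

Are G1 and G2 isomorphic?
Yes, isomorphic

The graphs are isomorphic.
One valid mapping φ: V(G1) → V(G2): 0→4, 1→1, 2→5, 3→9, 4→8, 5→0, 6→3, 7→2, 8→6, 9→7

Verify φ preserves adjacency — for each edge of G1, its image is an edge of G2:
  (0,1) → (φ(0),φ(1)) = (1,4) ∈ E(G2) ✓
  (0,2) → (φ(0),φ(2)) = (4,5) ∈ E(G2) ✓
  (0,3) → (φ(0),φ(3)) = (4,9) ∈ E(G2) ✓
  (0,4) → (φ(0),φ(4)) = (4,8) ∈ E(G2) ✓
  (0,5) → (φ(0),φ(5)) = (0,4) ∈ E(G2) ✓
  (0,8) → (φ(0),φ(8)) = (4,6) ∈ E(G2) ✓
  (1,6) → (φ(1),φ(6)) = (1,3) ∈ E(G2) ✓
  (1,9) → (φ(1),φ(9)) = (1,7) ∈ E(G2) ✓
  (2,3) → (φ(2),φ(3)) = (5,9) ∈ E(G2) ✓
  (2,4) → (φ(2),φ(4)) = (5,8) ∈ E(G2) ✓
  (2,5) → (φ(2),φ(5)) = (0,5) ∈ E(G2) ✓
  (2,8) → (φ(2),φ(8)) = (5,6) ∈ E(G2) ✓
  (3,5) → (φ(3),φ(5)) = (0,9) ∈ E(G2) ✓
  (3,6) → (φ(3),φ(6)) = (3,9) ∈ E(G2) ✓
  (3,9) → (φ(3),φ(9)) = (7,9) ∈ E(G2) ✓
  (4,5) → (φ(4),φ(5)) = (0,8) ∈ E(G2) ✓
  (4,7) → (φ(4),φ(7)) = (2,8) ∈ E(G2) ✓
  (4,9) → (φ(4),φ(9)) = (7,8) ∈ E(G2) ✓
  (5,6) → (φ(5),φ(6)) = (0,3) ∈ E(G2) ✓
  (6,7) → (φ(6),φ(7)) = (2,3) ∈ E(G2) ✓
  (6,8) → (φ(6),φ(8)) = (3,6) ∈ E(G2) ✓
  (6,9) → (φ(6),φ(9)) = (3,7) ∈ E(G2) ✓
  (7,8) → (φ(7),φ(8)) = (2,6) ∈ E(G2) ✓
  (7,9) → (φ(7),φ(9)) = (2,7) ∈ E(G2) ✓
  (8,9) → (φ(8),φ(9)) = (6,7) ∈ E(G2) ✓
All 25 edges of G1 map to edges of G2, and |E(G1)| = |E(G2)| = 25, so φ is a bijection on edges as well as vertices. Hence G1 ≅ G2.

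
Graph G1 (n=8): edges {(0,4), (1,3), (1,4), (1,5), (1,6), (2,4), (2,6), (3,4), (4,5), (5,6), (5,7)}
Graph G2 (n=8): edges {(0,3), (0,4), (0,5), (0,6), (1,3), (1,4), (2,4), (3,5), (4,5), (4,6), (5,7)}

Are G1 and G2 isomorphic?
Yes, isomorphic

The graphs are isomorphic.
One valid mapping φ: V(G1) → V(G2): 0→2, 1→0, 2→1, 3→6, 4→4, 5→5, 6→3, 7→7

Verify φ preserves adjacency — for each edge of G1, its image is an edge of G2:
  (0,4) → (φ(0),φ(4)) = (2,4) ∈ E(G2) ✓
  (1,3) → (φ(1),φ(3)) = (0,6) ∈ E(G2) ✓
  (1,4) → (φ(1),φ(4)) = (0,4) ∈ E(G2) ✓
  (1,5) → (φ(1),φ(5)) = (0,5) ∈ E(G2) ✓
  (1,6) → (φ(1),φ(6)) = (0,3) ∈ E(G2) ✓
  (2,4) → (φ(2),φ(4)) = (1,4) ∈ E(G2) ✓
  (2,6) → (φ(2),φ(6)) = (1,3) ∈ E(G2) ✓
  (3,4) → (φ(3),φ(4)) = (4,6) ∈ E(G2) ✓
  (4,5) → (φ(4),φ(5)) = (4,5) ∈ E(G2) ✓
  (5,6) → (φ(5),φ(6)) = (3,5) ∈ E(G2) ✓
  (5,7) → (φ(5),φ(7)) = (5,7) ∈ E(G2) ✓
All 11 edges of G1 map to edges of G2, and |E(G1)| = |E(G2)| = 11, so φ is a bijection on edges as well as vertices. Hence G1 ≅ G2.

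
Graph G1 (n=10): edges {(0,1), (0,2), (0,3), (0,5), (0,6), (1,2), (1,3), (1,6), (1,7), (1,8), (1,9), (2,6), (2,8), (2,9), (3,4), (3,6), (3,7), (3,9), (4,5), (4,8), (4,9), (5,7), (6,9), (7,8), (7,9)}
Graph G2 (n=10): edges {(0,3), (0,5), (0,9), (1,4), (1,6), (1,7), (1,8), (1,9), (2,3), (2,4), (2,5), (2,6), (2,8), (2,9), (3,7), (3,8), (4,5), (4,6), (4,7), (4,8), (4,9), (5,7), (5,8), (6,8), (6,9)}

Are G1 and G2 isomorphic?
Yes, isomorphic

The graphs are isomorphic.
One valid mapping φ: V(G1) → V(G2): 0→9, 1→4, 2→1, 3→2, 4→3, 5→0, 6→6, 7→5, 8→7, 9→8

Verify φ preserves adjacency — for each edge of G1, its image is an edge of G2:
  (0,1) → (φ(0),φ(1)) = (4,9) ∈ E(G2) ✓
  (0,2) → (φ(0),φ(2)) = (1,9) ∈ E(G2) ✓
  (0,3) → (φ(0),φ(3)) = (2,9) ∈ E(G2) ✓
  (0,5) → (φ(0),φ(5)) = (0,9) ∈ E(G2) ✓
  (0,6) → (φ(0),φ(6)) = (6,9) ∈ E(G2) ✓
  (1,2) → (φ(1),φ(2)) = (1,4) ∈ E(G2) ✓
  (1,3) → (φ(1),φ(3)) = (2,4) ∈ E(G2) ✓
  (1,6) → (φ(1),φ(6)) = (4,6) ∈ E(G2) ✓
  (1,7) → (φ(1),φ(7)) = (4,5) ∈ E(G2) ✓
  (1,8) → (φ(1),φ(8)) = (4,7) ∈ E(G2) ✓
  (1,9) → (φ(1),φ(9)) = (4,8) ∈ E(G2) ✓
  (2,6) → (φ(2),φ(6)) = (1,6) ∈ E(G2) ✓
  (2,8) → (φ(2),φ(8)) = (1,7) ∈ E(G2) ✓
  (2,9) → (φ(2),φ(9)) = (1,8) ∈ E(G2) ✓
  (3,4) → (φ(3),φ(4)) = (2,3) ∈ E(G2) ✓
  (3,6) → (φ(3),φ(6)) = (2,6) ∈ E(G2) ✓
  (3,7) → (φ(3),φ(7)) = (2,5) ∈ E(G2) ✓
  (3,9) → (φ(3),φ(9)) = (2,8) ∈ E(G2) ✓
  (4,5) → (φ(4),φ(5)) = (0,3) ∈ E(G2) ✓
  (4,8) → (φ(4),φ(8)) = (3,7) ∈ E(G2) ✓
  (4,9) → (φ(4),φ(9)) = (3,8) ∈ E(G2) ✓
  (5,7) → (φ(5),φ(7)) = (0,5) ∈ E(G2) ✓
  (6,9) → (φ(6),φ(9)) = (6,8) ∈ E(G2) ✓
  (7,8) → (φ(7),φ(8)) = (5,7) ∈ E(G2) ✓
  (7,9) → (φ(7),φ(9)) = (5,8) ∈ E(G2) ✓
All 25 edges of G1 map to edges of G2, and |E(G1)| = |E(G2)| = 25, so φ is a bijection on edges as well as vertices. Hence G1 ≅ G2.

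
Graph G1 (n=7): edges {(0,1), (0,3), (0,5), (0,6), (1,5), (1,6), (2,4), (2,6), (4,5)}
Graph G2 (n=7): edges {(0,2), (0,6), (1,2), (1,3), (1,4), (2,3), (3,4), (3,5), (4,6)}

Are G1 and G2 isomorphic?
Yes, isomorphic

The graphs are isomorphic.
One valid mapping φ: V(G1) → V(G2): 0→3, 1→1, 2→0, 3→5, 4→6, 5→4, 6→2

Verify φ preserves adjacency — for each edge of G1, its image is an edge of G2:
  (0,1) → (φ(0),φ(1)) = (1,3) ∈ E(G2) ✓
  (0,3) → (φ(0),φ(3)) = (3,5) ∈ E(G2) ✓
  (0,5) → (φ(0),φ(5)) = (3,4) ∈ E(G2) ✓
  (0,6) → (φ(0),φ(6)) = (2,3) ∈ E(G2) ✓
  (1,5) → (φ(1),φ(5)) = (1,4) ∈ E(G2) ✓
  (1,6) → (φ(1),φ(6)) = (1,2) ∈ E(G2) ✓
  (2,4) → (φ(2),φ(4)) = (0,6) ∈ E(G2) ✓
  (2,6) → (φ(2),φ(6)) = (0,2) ∈ E(G2) ✓
  (4,5) → (φ(4),φ(5)) = (4,6) ∈ E(G2) ✓
All 9 edges of G1 map to edges of G2, and |E(G1)| = |E(G2)| = 9, so φ is a bijection on edges as well as vertices. Hence G1 ≅ G2.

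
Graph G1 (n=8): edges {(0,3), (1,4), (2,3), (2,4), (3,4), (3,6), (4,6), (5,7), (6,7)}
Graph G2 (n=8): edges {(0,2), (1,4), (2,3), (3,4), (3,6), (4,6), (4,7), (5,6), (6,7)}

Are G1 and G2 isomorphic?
Yes, isomorphic

The graphs are isomorphic.
One valid mapping φ: V(G1) → V(G2): 0→5, 1→1, 2→7, 3→6, 4→4, 5→0, 6→3, 7→2

Verify φ preserves adjacency — for each edge of G1, its image is an edge of G2:
  (0,3) → (φ(0),φ(3)) = (5,6) ∈ E(G2) ✓
  (1,4) → (φ(1),φ(4)) = (1,4) ∈ E(G2) ✓
  (2,3) → (φ(2),φ(3)) = (6,7) ∈ E(G2) ✓
  (2,4) → (φ(2),φ(4)) = (4,7) ∈ E(G2) ✓
  (3,4) → (φ(3),φ(4)) = (4,6) ∈ E(G2) ✓
  (3,6) → (φ(3),φ(6)) = (3,6) ∈ E(G2) ✓
  (4,6) → (φ(4),φ(6)) = (3,4) ∈ E(G2) ✓
  (5,7) → (φ(5),φ(7)) = (0,2) ∈ E(G2) ✓
  (6,7) → (φ(6),φ(7)) = (2,3) ∈ E(G2) ✓
All 9 edges of G1 map to edges of G2, and |E(G1)| = |E(G2)| = 9, so φ is a bijection on edges as well as vertices. Hence G1 ≅ G2.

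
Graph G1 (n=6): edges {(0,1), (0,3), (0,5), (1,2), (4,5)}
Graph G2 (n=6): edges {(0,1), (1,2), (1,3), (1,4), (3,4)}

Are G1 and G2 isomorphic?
No, not isomorphic

The graphs are NOT isomorphic.

Counting triangles (3-cliques): G1 has 0, G2 has 1.
Triangle count is an isomorphism invariant, so differing triangle counts rule out isomorphism.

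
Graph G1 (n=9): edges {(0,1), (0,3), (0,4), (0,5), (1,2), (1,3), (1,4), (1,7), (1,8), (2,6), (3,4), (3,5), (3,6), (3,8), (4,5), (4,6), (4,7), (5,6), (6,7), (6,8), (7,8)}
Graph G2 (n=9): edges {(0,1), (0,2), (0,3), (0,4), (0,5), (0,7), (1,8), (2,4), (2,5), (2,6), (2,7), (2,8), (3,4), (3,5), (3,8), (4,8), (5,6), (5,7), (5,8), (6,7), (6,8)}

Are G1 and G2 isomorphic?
Yes, isomorphic

The graphs are isomorphic.
One valid mapping φ: V(G1) → V(G2): 0→6, 1→8, 2→1, 3→5, 4→2, 5→7, 6→0, 7→4, 8→3

Verify φ preserves adjacency — for each edge of G1, its image is an edge of G2:
  (0,1) → (φ(0),φ(1)) = (6,8) ∈ E(G2) ✓
  (0,3) → (φ(0),φ(3)) = (5,6) ∈ E(G2) ✓
  (0,4) → (φ(0),φ(4)) = (2,6) ∈ E(G2) ✓
  (0,5) → (φ(0),φ(5)) = (6,7) ∈ E(G2) ✓
  (1,2) → (φ(1),φ(2)) = (1,8) ∈ E(G2) ✓
  (1,3) → (φ(1),φ(3)) = (5,8) ∈ E(G2) ✓
  (1,4) → (φ(1),φ(4)) = (2,8) ∈ E(G2) ✓
  (1,7) → (φ(1),φ(7)) = (4,8) ∈ E(G2) ✓
  (1,8) → (φ(1),φ(8)) = (3,8) ∈ E(G2) ✓
  (2,6) → (φ(2),φ(6)) = (0,1) ∈ E(G2) ✓
  (3,4) → (φ(3),φ(4)) = (2,5) ∈ E(G2) ✓
  (3,5) → (φ(3),φ(5)) = (5,7) ∈ E(G2) ✓
  (3,6) → (φ(3),φ(6)) = (0,5) ∈ E(G2) ✓
  (3,8) → (φ(3),φ(8)) = (3,5) ∈ E(G2) ✓
  (4,5) → (φ(4),φ(5)) = (2,7) ∈ E(G2) ✓
  (4,6) → (φ(4),φ(6)) = (0,2) ∈ E(G2) ✓
  (4,7) → (φ(4),φ(7)) = (2,4) ∈ E(G2) ✓
  (5,6) → (φ(5),φ(6)) = (0,7) ∈ E(G2) ✓
  (6,7) → (φ(6),φ(7)) = (0,4) ∈ E(G2) ✓
  (6,8) → (φ(6),φ(8)) = (0,3) ∈ E(G2) ✓
  (7,8) → (φ(7),φ(8)) = (3,4) ∈ E(G2) ✓
All 21 edges of G1 map to edges of G2, and |E(G1)| = |E(G2)| = 21, so φ is a bijection on edges as well as vertices. Hence G1 ≅ G2.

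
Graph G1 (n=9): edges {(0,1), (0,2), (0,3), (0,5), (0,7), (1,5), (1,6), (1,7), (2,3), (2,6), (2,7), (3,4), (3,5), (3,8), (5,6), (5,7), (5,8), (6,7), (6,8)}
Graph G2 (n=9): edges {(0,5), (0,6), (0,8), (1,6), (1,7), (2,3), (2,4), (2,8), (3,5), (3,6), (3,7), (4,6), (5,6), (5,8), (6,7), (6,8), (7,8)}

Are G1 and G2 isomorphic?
No, not isomorphic

The graphs are NOT isomorphic.

Counting triangles (3-cliques): G1 has 13, G2 has 8.
Triangle count is an isomorphism invariant, so differing triangle counts rule out isomorphism.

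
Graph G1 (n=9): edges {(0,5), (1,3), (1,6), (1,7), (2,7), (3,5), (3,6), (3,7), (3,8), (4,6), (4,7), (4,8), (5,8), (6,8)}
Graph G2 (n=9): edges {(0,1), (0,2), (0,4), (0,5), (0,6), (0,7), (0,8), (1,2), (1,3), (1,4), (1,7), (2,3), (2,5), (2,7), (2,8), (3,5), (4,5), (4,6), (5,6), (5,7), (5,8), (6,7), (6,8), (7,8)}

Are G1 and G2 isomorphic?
No, not isomorphic

The graphs are NOT isomorphic.

Degrees in G1: deg(0)=1, deg(1)=3, deg(2)=1, deg(3)=5, deg(4)=3, deg(5)=3, deg(6)=4, deg(7)=4, deg(8)=4.
Sorted degree sequence of G1: [5, 4, 4, 4, 3, 3, 3, 1, 1].
Degrees in G2: deg(0)=7, deg(1)=5, deg(2)=6, deg(3)=3, deg(4)=4, deg(5)=7, deg(6)=5, deg(7)=6, deg(8)=5.
Sorted degree sequence of G2: [7, 7, 6, 6, 5, 5, 5, 4, 3].
The (sorted) degree sequence is an isomorphism invariant, so since G1 and G2 have different degree sequences they cannot be isomorphic.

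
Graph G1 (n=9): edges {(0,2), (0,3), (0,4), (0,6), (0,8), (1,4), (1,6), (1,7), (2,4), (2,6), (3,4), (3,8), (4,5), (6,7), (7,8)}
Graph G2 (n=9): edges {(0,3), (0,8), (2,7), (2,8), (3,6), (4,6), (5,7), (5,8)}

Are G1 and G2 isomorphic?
No, not isomorphic

The graphs are NOT isomorphic.

Connected components of G1: 1 component(s) with vertex sets [[0, 1, 2, 3, 4, 5, 6, 7, 8]], sizes [9].
Connected components of G2: 2 component(s) with vertex sets [[1], [0, 2, 3, 4, 5, 6, 7, 8]], sizes [1, 8].
The number of connected components (and the multiset of component sizes) is an isomorphism invariant — an isomorphism maps each component of G1 bijectively onto a component of G2. Since G1 has 1 component(s) and G2 has 2, they cannot be isomorphic.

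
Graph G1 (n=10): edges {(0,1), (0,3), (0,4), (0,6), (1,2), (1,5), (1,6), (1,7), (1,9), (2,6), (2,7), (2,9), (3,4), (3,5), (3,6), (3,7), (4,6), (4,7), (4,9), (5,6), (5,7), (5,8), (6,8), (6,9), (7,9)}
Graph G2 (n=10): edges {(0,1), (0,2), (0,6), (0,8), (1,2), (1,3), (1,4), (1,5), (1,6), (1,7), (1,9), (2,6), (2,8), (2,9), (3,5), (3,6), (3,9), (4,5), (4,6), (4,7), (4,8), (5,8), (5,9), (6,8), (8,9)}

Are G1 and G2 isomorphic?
Yes, isomorphic

The graphs are isomorphic.
One valid mapping φ: V(G1) → V(G2): 0→3, 1→6, 2→0, 3→5, 4→9, 5→4, 6→1, 7→8, 8→7, 9→2

Verify φ preserves adjacency — for each edge of G1, its image is an edge of G2:
  (0,1) → (φ(0),φ(1)) = (3,6) ∈ E(G2) ✓
  (0,3) → (φ(0),φ(3)) = (3,5) ∈ E(G2) ✓
  (0,4) → (φ(0),φ(4)) = (3,9) ∈ E(G2) ✓
  (0,6) → (φ(0),φ(6)) = (1,3) ∈ E(G2) ✓
  (1,2) → (φ(1),φ(2)) = (0,6) ∈ E(G2) ✓
  (1,5) → (φ(1),φ(5)) = (4,6) ∈ E(G2) ✓
  (1,6) → (φ(1),φ(6)) = (1,6) ∈ E(G2) ✓
  (1,7) → (φ(1),φ(7)) = (6,8) ∈ E(G2) ✓
  (1,9) → (φ(1),φ(9)) = (2,6) ∈ E(G2) ✓
  (2,6) → (φ(2),φ(6)) = (0,1) ∈ E(G2) ✓
  (2,7) → (φ(2),φ(7)) = (0,8) ∈ E(G2) ✓
  (2,9) → (φ(2),φ(9)) = (0,2) ∈ E(G2) ✓
  (3,4) → (φ(3),φ(4)) = (5,9) ∈ E(G2) ✓
  (3,5) → (φ(3),φ(5)) = (4,5) ∈ E(G2) ✓
  (3,6) → (φ(3),φ(6)) = (1,5) ∈ E(G2) ✓
  (3,7) → (φ(3),φ(7)) = (5,8) ∈ E(G2) ✓
  (4,6) → (φ(4),φ(6)) = (1,9) ∈ E(G2) ✓
  (4,7) → (φ(4),φ(7)) = (8,9) ∈ E(G2) ✓
  (4,9) → (φ(4),φ(9)) = (2,9) ∈ E(G2) ✓
  (5,6) → (φ(5),φ(6)) = (1,4) ∈ E(G2) ✓
  (5,7) → (φ(5),φ(7)) = (4,8) ∈ E(G2) ✓
  (5,8) → (φ(5),φ(8)) = (4,7) ∈ E(G2) ✓
  (6,8) → (φ(6),φ(8)) = (1,7) ∈ E(G2) ✓
  (6,9) → (φ(6),φ(9)) = (1,2) ∈ E(G2) ✓
  (7,9) → (φ(7),φ(9)) = (2,8) ∈ E(G2) ✓
All 25 edges of G1 map to edges of G2, and |E(G1)| = |E(G2)| = 25, so φ is a bijection on edges as well as vertices. Hence G1 ≅ G2.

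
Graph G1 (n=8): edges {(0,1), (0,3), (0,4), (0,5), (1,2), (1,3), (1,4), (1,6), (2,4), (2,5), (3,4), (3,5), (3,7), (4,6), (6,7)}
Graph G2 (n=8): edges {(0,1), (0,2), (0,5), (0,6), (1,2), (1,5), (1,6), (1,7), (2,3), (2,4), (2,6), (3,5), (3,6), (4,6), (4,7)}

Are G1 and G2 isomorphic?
Yes, isomorphic

The graphs are isomorphic.
One valid mapping φ: V(G1) → V(G2): 0→0, 1→6, 2→3, 3→1, 4→2, 5→5, 6→4, 7→7

Verify φ preserves adjacency — for each edge of G1, its image is an edge of G2:
  (0,1) → (φ(0),φ(1)) = (0,6) ∈ E(G2) ✓
  (0,3) → (φ(0),φ(3)) = (0,1) ∈ E(G2) ✓
  (0,4) → (φ(0),φ(4)) = (0,2) ∈ E(G2) ✓
  (0,5) → (φ(0),φ(5)) = (0,5) ∈ E(G2) ✓
  (1,2) → (φ(1),φ(2)) = (3,6) ∈ E(G2) ✓
  (1,3) → (φ(1),φ(3)) = (1,6) ∈ E(G2) ✓
  (1,4) → (φ(1),φ(4)) = (2,6) ∈ E(G2) ✓
  (1,6) → (φ(1),φ(6)) = (4,6) ∈ E(G2) ✓
  (2,4) → (φ(2),φ(4)) = (2,3) ∈ E(G2) ✓
  (2,5) → (φ(2),φ(5)) = (3,5) ∈ E(G2) ✓
  (3,4) → (φ(3),φ(4)) = (1,2) ∈ E(G2) ✓
  (3,5) → (φ(3),φ(5)) = (1,5) ∈ E(G2) ✓
  (3,7) → (φ(3),φ(7)) = (1,7) ∈ E(G2) ✓
  (4,6) → (φ(4),φ(6)) = (2,4) ∈ E(G2) ✓
  (6,7) → (φ(6),φ(7)) = (4,7) ∈ E(G2) ✓
All 15 edges of G1 map to edges of G2, and |E(G1)| = |E(G2)| = 15, so φ is a bijection on edges as well as vertices. Hence G1 ≅ G2.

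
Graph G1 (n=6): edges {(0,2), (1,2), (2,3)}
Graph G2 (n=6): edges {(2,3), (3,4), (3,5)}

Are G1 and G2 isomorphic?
Yes, isomorphic

The graphs are isomorphic.
One valid mapping φ: V(G1) → V(G2): 0→5, 1→4, 2→3, 3→2, 4→0, 5→1

Verify φ preserves adjacency — for each edge of G1, its image is an edge of G2:
  (0,2) → (φ(0),φ(2)) = (3,5) ∈ E(G2) ✓
  (1,2) → (φ(1),φ(2)) = (3,4) ∈ E(G2) ✓
  (2,3) → (φ(2),φ(3)) = (2,3) ∈ E(G2) ✓
All 3 edges of G1 map to edges of G2, and |E(G1)| = |E(G2)| = 3, so φ is a bijection on edges as well as vertices. Hence G1 ≅ G2.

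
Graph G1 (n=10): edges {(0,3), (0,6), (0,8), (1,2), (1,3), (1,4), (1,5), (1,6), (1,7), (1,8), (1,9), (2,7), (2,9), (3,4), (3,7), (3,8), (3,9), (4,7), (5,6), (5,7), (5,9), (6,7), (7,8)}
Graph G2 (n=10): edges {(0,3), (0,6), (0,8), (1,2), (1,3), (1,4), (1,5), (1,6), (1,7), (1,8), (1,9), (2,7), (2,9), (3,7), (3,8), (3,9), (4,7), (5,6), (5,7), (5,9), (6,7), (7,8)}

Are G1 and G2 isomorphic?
No, not isomorphic

The graphs are NOT isomorphic.

Counting edges: G1 has 23 edge(s); G2 has 22 edge(s).
Edge count is an isomorphism invariant (a bijection on vertices induces a bijection on edges), so differing edge counts rule out isomorphism.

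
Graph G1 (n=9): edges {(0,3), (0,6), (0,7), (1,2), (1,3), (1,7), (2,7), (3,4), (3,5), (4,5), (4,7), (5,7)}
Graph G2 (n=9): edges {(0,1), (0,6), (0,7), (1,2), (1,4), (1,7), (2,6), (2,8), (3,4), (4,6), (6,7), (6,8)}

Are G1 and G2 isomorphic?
Yes, isomorphic

The graphs are isomorphic.
One valid mapping φ: V(G1) → V(G2): 0→4, 1→2, 2→8, 3→1, 4→0, 5→7, 6→3, 7→6, 8→5

Verify φ preserves adjacency — for each edge of G1, its image is an edge of G2:
  (0,3) → (φ(0),φ(3)) = (1,4) ∈ E(G2) ✓
  (0,6) → (φ(0),φ(6)) = (3,4) ∈ E(G2) ✓
  (0,7) → (φ(0),φ(7)) = (4,6) ∈ E(G2) ✓
  (1,2) → (φ(1),φ(2)) = (2,8) ∈ E(G2) ✓
  (1,3) → (φ(1),φ(3)) = (1,2) ∈ E(G2) ✓
  (1,7) → (φ(1),φ(7)) = (2,6) ∈ E(G2) ✓
  (2,7) → (φ(2),φ(7)) = (6,8) ∈ E(G2) ✓
  (3,4) → (φ(3),φ(4)) = (0,1) ∈ E(G2) ✓
  (3,5) → (φ(3),φ(5)) = (1,7) ∈ E(G2) ✓
  (4,5) → (φ(4),φ(5)) = (0,7) ∈ E(G2) ✓
  (4,7) → (φ(4),φ(7)) = (0,6) ∈ E(G2) ✓
  (5,7) → (φ(5),φ(7)) = (6,7) ∈ E(G2) ✓
All 12 edges of G1 map to edges of G2, and |E(G1)| = |E(G2)| = 12, so φ is a bijection on edges as well as vertices. Hence G1 ≅ G2.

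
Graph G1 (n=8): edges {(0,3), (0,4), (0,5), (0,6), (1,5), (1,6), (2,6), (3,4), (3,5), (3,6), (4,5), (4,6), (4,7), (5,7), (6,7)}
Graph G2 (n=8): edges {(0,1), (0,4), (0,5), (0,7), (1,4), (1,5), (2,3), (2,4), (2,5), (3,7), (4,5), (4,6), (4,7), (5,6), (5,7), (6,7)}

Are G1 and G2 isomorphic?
No, not isomorphic

The graphs are NOT isomorphic.

Degrees in G1: deg(0)=4, deg(1)=2, deg(2)=1, deg(3)=4, deg(4)=5, deg(5)=5, deg(6)=6, deg(7)=3.
Sorted degree sequence of G1: [6, 5, 5, 4, 4, 3, 2, 1].
Degrees in G2: deg(0)=4, deg(1)=3, deg(2)=3, deg(3)=2, deg(4)=6, deg(5)=6, deg(6)=3, deg(7)=5.
Sorted degree sequence of G2: [6, 6, 5, 4, 3, 3, 3, 2].
The (sorted) degree sequence is an isomorphism invariant, so since G1 and G2 have different degree sequences they cannot be isomorphic.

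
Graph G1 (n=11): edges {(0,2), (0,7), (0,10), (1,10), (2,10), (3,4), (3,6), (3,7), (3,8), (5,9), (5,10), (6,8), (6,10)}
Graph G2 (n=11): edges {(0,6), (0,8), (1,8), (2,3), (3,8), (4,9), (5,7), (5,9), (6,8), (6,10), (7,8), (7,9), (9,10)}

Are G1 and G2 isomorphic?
Yes, isomorphic

The graphs are isomorphic.
One valid mapping φ: V(G1) → V(G2): 0→6, 1→1, 2→0, 3→9, 4→4, 5→3, 6→7, 7→10, 8→5, 9→2, 10→8

Verify φ preserves adjacency — for each edge of G1, its image is an edge of G2:
  (0,2) → (φ(0),φ(2)) = (0,6) ∈ E(G2) ✓
  (0,7) → (φ(0),φ(7)) = (6,10) ∈ E(G2) ✓
  (0,10) → (φ(0),φ(10)) = (6,8) ∈ E(G2) ✓
  (1,10) → (φ(1),φ(10)) = (1,8) ∈ E(G2) ✓
  (2,10) → (φ(2),φ(10)) = (0,8) ∈ E(G2) ✓
  (3,4) → (φ(3),φ(4)) = (4,9) ∈ E(G2) ✓
  (3,6) → (φ(3),φ(6)) = (7,9) ∈ E(G2) ✓
  (3,7) → (φ(3),φ(7)) = (9,10) ∈ E(G2) ✓
  (3,8) → (φ(3),φ(8)) = (5,9) ∈ E(G2) ✓
  (5,9) → (φ(5),φ(9)) = (2,3) ∈ E(G2) ✓
  (5,10) → (φ(5),φ(10)) = (3,8) ∈ E(G2) ✓
  (6,8) → (φ(6),φ(8)) = (5,7) ∈ E(G2) ✓
  (6,10) → (φ(6),φ(10)) = (7,8) ∈ E(G2) ✓
All 13 edges of G1 map to edges of G2, and |E(G1)| = |E(G2)| = 13, so φ is a bijection on edges as well as vertices. Hence G1 ≅ G2.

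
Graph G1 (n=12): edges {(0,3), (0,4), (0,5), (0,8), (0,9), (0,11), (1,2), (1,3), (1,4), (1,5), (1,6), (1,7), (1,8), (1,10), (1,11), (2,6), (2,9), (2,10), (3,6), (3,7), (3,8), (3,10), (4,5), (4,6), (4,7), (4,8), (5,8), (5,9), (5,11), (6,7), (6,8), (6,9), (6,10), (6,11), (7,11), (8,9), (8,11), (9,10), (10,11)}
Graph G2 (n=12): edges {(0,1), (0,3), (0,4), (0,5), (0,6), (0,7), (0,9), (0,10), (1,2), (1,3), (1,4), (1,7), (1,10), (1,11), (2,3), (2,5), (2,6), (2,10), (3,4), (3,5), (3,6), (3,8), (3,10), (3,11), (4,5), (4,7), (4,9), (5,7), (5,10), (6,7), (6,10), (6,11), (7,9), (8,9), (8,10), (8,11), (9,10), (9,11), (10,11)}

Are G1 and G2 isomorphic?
Yes, isomorphic

The graphs are isomorphic.
One valid mapping φ: V(G1) → V(G2): 0→7, 1→3, 2→8, 3→6, 4→5, 5→4, 6→10, 7→2, 8→0, 9→9, 10→11, 11→1

Verify φ preserves adjacency — for each edge of G1, its image is an edge of G2:
  (0,3) → (φ(0),φ(3)) = (6,7) ∈ E(G2) ✓
  (0,4) → (φ(0),φ(4)) = (5,7) ∈ E(G2) ✓
  (0,5) → (φ(0),φ(5)) = (4,7) ∈ E(G2) ✓
  (0,8) → (φ(0),φ(8)) = (0,7) ∈ E(G2) ✓
  (0,9) → (φ(0),φ(9)) = (7,9) ∈ E(G2) ✓
  (0,11) → (φ(0),φ(11)) = (1,7) ∈ E(G2) ✓
  (1,2) → (φ(1),φ(2)) = (3,8) ∈ E(G2) ✓
  (1,3) → (φ(1),φ(3)) = (3,6) ∈ E(G2) ✓
  (1,4) → (φ(1),φ(4)) = (3,5) ∈ E(G2) ✓
  (1,5) → (φ(1),φ(5)) = (3,4) ∈ E(G2) ✓
  (1,6) → (φ(1),φ(6)) = (3,10) ∈ E(G2) ✓
  (1,7) → (φ(1),φ(7)) = (2,3) ∈ E(G2) ✓
  (1,8) → (φ(1),φ(8)) = (0,3) ∈ E(G2) ✓
  (1,10) → (φ(1),φ(10)) = (3,11) ∈ E(G2) ✓
  (1,11) → (φ(1),φ(11)) = (1,3) ∈ E(G2) ✓
  (2,6) → (φ(2),φ(6)) = (8,10) ∈ E(G2) ✓
  (2,9) → (φ(2),φ(9)) = (8,9) ∈ E(G2) ✓
  (2,10) → (φ(2),φ(10)) = (8,11) ∈ E(G2) ✓
  (3,6) → (φ(3),φ(6)) = (6,10) ∈ E(G2) ✓
  (3,7) → (φ(3),φ(7)) = (2,6) ∈ E(G2) ✓
  (3,8) → (φ(3),φ(8)) = (0,6) ∈ E(G2) ✓
  (3,10) → (φ(3),φ(10)) = (6,11) ∈ E(G2) ✓
  (4,5) → (φ(4),φ(5)) = (4,5) ∈ E(G2) ✓
  (4,6) → (φ(4),φ(6)) = (5,10) ∈ E(G2) ✓
  (4,7) → (φ(4),φ(7)) = (2,5) ∈ E(G2) ✓
  (4,8) → (φ(4),φ(8)) = (0,5) ∈ E(G2) ✓
  (5,8) → (φ(5),φ(8)) = (0,4) ∈ E(G2) ✓
  (5,9) → (φ(5),φ(9)) = (4,9) ∈ E(G2) ✓
  (5,11) → (φ(5),φ(11)) = (1,4) ∈ E(G2) ✓
  (6,7) → (φ(6),φ(7)) = (2,10) ∈ E(G2) ✓
  (6,8) → (φ(6),φ(8)) = (0,10) ∈ E(G2) ✓
  (6,9) → (φ(6),φ(9)) = (9,10) ∈ E(G2) ✓
  (6,10) → (φ(6),φ(10)) = (10,11) ∈ E(G2) ✓
  (6,11) → (φ(6),φ(11)) = (1,10) ∈ E(G2) ✓
  (7,11) → (φ(7),φ(11)) = (1,2) ∈ E(G2) ✓
  (8,9) → (φ(8),φ(9)) = (0,9) ∈ E(G2) ✓
  (8,11) → (φ(8),φ(11)) = (0,1) ∈ E(G2) ✓
  (9,10) → (φ(9),φ(10)) = (9,11) ∈ E(G2) ✓
  (10,11) → (φ(10),φ(11)) = (1,11) ∈ E(G2) ✓
All 39 edges of G1 map to edges of G2, and |E(G1)| = |E(G2)| = 39, so φ is a bijection on edges as well as vertices. Hence G1 ≅ G2.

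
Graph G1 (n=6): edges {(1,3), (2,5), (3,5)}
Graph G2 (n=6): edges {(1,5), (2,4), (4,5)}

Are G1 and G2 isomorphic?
Yes, isomorphic

The graphs are isomorphic.
One valid mapping φ: V(G1) → V(G2): 0→3, 1→2, 2→1, 3→4, 4→0, 5→5

Verify φ preserves adjacency — for each edge of G1, its image is an edge of G2:
  (1,3) → (φ(1),φ(3)) = (2,4) ∈ E(G2) ✓
  (2,5) → (φ(2),φ(5)) = (1,5) ∈ E(G2) ✓
  (3,5) → (φ(3),φ(5)) = (4,5) ∈ E(G2) ✓
All 3 edges of G1 map to edges of G2, and |E(G1)| = |E(G2)| = 3, so φ is a bijection on edges as well as vertices. Hence G1 ≅ G2.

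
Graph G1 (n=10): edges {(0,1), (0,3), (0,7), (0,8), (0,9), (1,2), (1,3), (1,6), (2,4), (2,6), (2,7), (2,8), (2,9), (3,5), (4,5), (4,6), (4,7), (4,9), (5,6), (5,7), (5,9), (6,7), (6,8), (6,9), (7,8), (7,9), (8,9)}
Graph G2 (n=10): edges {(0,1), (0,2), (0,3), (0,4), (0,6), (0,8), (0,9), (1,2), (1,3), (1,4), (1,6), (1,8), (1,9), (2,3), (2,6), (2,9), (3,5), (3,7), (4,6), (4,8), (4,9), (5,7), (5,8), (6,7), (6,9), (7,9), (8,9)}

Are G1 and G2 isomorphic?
Yes, isomorphic

The graphs are isomorphic.
One valid mapping φ: V(G1) → V(G2): 0→3, 1→7, 2→6, 3→5, 4→4, 5→8, 6→9, 7→0, 8→2, 9→1

Verify φ preserves adjacency — for each edge of G1, its image is an edge of G2:
  (0,1) → (φ(0),φ(1)) = (3,7) ∈ E(G2) ✓
  (0,3) → (φ(0),φ(3)) = (3,5) ∈ E(G2) ✓
  (0,7) → (φ(0),φ(7)) = (0,3) ∈ E(G2) ✓
  (0,8) → (φ(0),φ(8)) = (2,3) ∈ E(G2) ✓
  (0,9) → (φ(0),φ(9)) = (1,3) ∈ E(G2) ✓
  (1,2) → (φ(1),φ(2)) = (6,7) ∈ E(G2) ✓
  (1,3) → (φ(1),φ(3)) = (5,7) ∈ E(G2) ✓
  (1,6) → (φ(1),φ(6)) = (7,9) ∈ E(G2) ✓
  (2,4) → (φ(2),φ(4)) = (4,6) ∈ E(G2) ✓
  (2,6) → (φ(2),φ(6)) = (6,9) ∈ E(G2) ✓
  (2,7) → (φ(2),φ(7)) = (0,6) ∈ E(G2) ✓
  (2,8) → (φ(2),φ(8)) = (2,6) ∈ E(G2) ✓
  (2,9) → (φ(2),φ(9)) = (1,6) ∈ E(G2) ✓
  (3,5) → (φ(3),φ(5)) = (5,8) ∈ E(G2) ✓
  (4,5) → (φ(4),φ(5)) = (4,8) ∈ E(G2) ✓
  (4,6) → (φ(4),φ(6)) = (4,9) ∈ E(G2) ✓
  (4,7) → (φ(4),φ(7)) = (0,4) ∈ E(G2) ✓
  (4,9) → (φ(4),φ(9)) = (1,4) ∈ E(G2) ✓
  (5,6) → (φ(5),φ(6)) = (8,9) ∈ E(G2) ✓
  (5,7) → (φ(5),φ(7)) = (0,8) ∈ E(G2) ✓
  (5,9) → (φ(5),φ(9)) = (1,8) ∈ E(G2) ✓
  (6,7) → (φ(6),φ(7)) = (0,9) ∈ E(G2) ✓
  (6,8) → (φ(6),φ(8)) = (2,9) ∈ E(G2) ✓
  (6,9) → (φ(6),φ(9)) = (1,9) ∈ E(G2) ✓
  (7,8) → (φ(7),φ(8)) = (0,2) ∈ E(G2) ✓
  (7,9) → (φ(7),φ(9)) = (0,1) ∈ E(G2) ✓
  (8,9) → (φ(8),φ(9)) = (1,2) ∈ E(G2) ✓
All 27 edges of G1 map to edges of G2, and |E(G1)| = |E(G2)| = 27, so φ is a bijection on edges as well as vertices. Hence G1 ≅ G2.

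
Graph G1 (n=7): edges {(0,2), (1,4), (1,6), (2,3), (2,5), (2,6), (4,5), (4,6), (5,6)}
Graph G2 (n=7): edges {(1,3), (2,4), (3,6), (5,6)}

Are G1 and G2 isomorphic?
No, not isomorphic

The graphs are NOT isomorphic.

Connected components of G1: 1 component(s) with vertex sets [[0, 1, 2, 3, 4, 5, 6]], sizes [7].
Connected components of G2: 3 component(s) with vertex sets [[0], [2, 4], [1, 3, 5, 6]], sizes [1, 2, 4].
The number of connected components (and the multiset of component sizes) is an isomorphism invariant — an isomorphism maps each component of G1 bijectively onto a component of G2. Since G1 has 1 component(s) and G2 has 3, they cannot be isomorphic.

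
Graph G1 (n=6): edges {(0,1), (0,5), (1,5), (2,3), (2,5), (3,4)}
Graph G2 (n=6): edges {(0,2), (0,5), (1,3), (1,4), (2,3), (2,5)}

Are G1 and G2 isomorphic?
Yes, isomorphic

The graphs are isomorphic.
One valid mapping φ: V(G1) → V(G2): 0→0, 1→5, 2→3, 3→1, 4→4, 5→2

Verify φ preserves adjacency — for each edge of G1, its image is an edge of G2:
  (0,1) → (φ(0),φ(1)) = (0,5) ∈ E(G2) ✓
  (0,5) → (φ(0),φ(5)) = (0,2) ∈ E(G2) ✓
  (1,5) → (φ(1),φ(5)) = (2,5) ∈ E(G2) ✓
  (2,3) → (φ(2),φ(3)) = (1,3) ∈ E(G2) ✓
  (2,5) → (φ(2),φ(5)) = (2,3) ∈ E(G2) ✓
  (3,4) → (φ(3),φ(4)) = (1,4) ∈ E(G2) ✓
All 6 edges of G1 map to edges of G2, and |E(G1)| = |E(G2)| = 6, so φ is a bijection on edges as well as vertices. Hence G1 ≅ G2.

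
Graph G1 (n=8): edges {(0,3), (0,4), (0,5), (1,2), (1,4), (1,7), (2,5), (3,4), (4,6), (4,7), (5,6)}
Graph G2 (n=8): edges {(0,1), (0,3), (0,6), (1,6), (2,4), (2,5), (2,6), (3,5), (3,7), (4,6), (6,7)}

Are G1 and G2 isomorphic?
Yes, isomorphic

The graphs are isomorphic.
One valid mapping φ: V(G1) → V(G2): 0→0, 1→2, 2→5, 3→1, 4→6, 5→3, 6→7, 7→4

Verify φ preserves adjacency — for each edge of G1, its image is an edge of G2:
  (0,3) → (φ(0),φ(3)) = (0,1) ∈ E(G2) ✓
  (0,4) → (φ(0),φ(4)) = (0,6) ∈ E(G2) ✓
  (0,5) → (φ(0),φ(5)) = (0,3) ∈ E(G2) ✓
  (1,2) → (φ(1),φ(2)) = (2,5) ∈ E(G2) ✓
  (1,4) → (φ(1),φ(4)) = (2,6) ∈ E(G2) ✓
  (1,7) → (φ(1),φ(7)) = (2,4) ∈ E(G2) ✓
  (2,5) → (φ(2),φ(5)) = (3,5) ∈ E(G2) ✓
  (3,4) → (φ(3),φ(4)) = (1,6) ∈ E(G2) ✓
  (4,6) → (φ(4),φ(6)) = (6,7) ∈ E(G2) ✓
  (4,7) → (φ(4),φ(7)) = (4,6) ∈ E(G2) ✓
  (5,6) → (φ(5),φ(6)) = (3,7) ∈ E(G2) ✓
All 11 edges of G1 map to edges of G2, and |E(G1)| = |E(G2)| = 11, so φ is a bijection on edges as well as vertices. Hence G1 ≅ G2.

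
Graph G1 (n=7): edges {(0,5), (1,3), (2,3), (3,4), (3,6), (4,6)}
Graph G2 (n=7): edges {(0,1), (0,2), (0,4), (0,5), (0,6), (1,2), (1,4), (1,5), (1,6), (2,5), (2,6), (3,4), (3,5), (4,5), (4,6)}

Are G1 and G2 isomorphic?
No, not isomorphic

The graphs are NOT isomorphic.

Degrees in G1: deg(0)=1, deg(1)=1, deg(2)=1, deg(3)=4, deg(4)=2, deg(5)=1, deg(6)=2.
Sorted degree sequence of G1: [4, 2, 2, 1, 1, 1, 1].
Degrees in G2: deg(0)=5, deg(1)=5, deg(2)=4, deg(3)=2, deg(4)=5, deg(5)=5, deg(6)=4.
Sorted degree sequence of G2: [5, 5, 5, 5, 4, 4, 2].
The (sorted) degree sequence is an isomorphism invariant, so since G1 and G2 have different degree sequences they cannot be isomorphic.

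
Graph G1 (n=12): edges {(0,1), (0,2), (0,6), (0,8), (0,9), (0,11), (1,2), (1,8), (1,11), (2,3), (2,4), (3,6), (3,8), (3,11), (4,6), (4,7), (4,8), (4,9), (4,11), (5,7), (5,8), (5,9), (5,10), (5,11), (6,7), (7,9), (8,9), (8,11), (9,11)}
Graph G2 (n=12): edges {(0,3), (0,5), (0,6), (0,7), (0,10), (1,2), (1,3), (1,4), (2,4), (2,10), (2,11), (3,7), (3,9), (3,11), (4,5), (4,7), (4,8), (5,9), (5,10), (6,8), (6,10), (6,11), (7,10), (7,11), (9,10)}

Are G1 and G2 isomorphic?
No, not isomorphic

The graphs are NOT isomorphic.

Degrees in G1: deg(0)=6, deg(1)=4, deg(2)=4, deg(3)=4, deg(4)=6, deg(5)=5, deg(6)=4, deg(7)=4, deg(8)=7, deg(9)=6, deg(10)=1, deg(11)=7.
Sorted degree sequence of G1: [7, 7, 6, 6, 6, 5, 4, 4, 4, 4, 4, 1].
Degrees in G2: deg(0)=5, deg(1)=3, deg(2)=4, deg(3)=5, deg(4)=5, deg(5)=4, deg(6)=4, deg(7)=5, deg(8)=2, deg(9)=3, deg(10)=6, deg(11)=4.
Sorted degree sequence of G2: [6, 5, 5, 5, 5, 4, 4, 4, 4, 3, 3, 2].
The (sorted) degree sequence is an isomorphism invariant, so since G1 and G2 have different degree sequences they cannot be isomorphic.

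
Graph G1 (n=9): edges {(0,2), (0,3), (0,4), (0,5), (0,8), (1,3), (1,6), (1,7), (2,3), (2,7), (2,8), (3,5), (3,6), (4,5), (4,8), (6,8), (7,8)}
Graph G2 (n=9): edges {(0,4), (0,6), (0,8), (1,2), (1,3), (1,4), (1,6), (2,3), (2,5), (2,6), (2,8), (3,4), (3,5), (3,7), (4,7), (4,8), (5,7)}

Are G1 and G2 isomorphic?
Yes, isomorphic

The graphs are isomorphic.
One valid mapping φ: V(G1) → V(G2): 0→3, 1→0, 2→1, 3→4, 4→5, 5→7, 6→8, 7→6, 8→2

Verify φ preserves adjacency — for each edge of G1, its image is an edge of G2:
  (0,2) → (φ(0),φ(2)) = (1,3) ∈ E(G2) ✓
  (0,3) → (φ(0),φ(3)) = (3,4) ∈ E(G2) ✓
  (0,4) → (φ(0),φ(4)) = (3,5) ∈ E(G2) ✓
  (0,5) → (φ(0),φ(5)) = (3,7) ∈ E(G2) ✓
  (0,8) → (φ(0),φ(8)) = (2,3) ∈ E(G2) ✓
  (1,3) → (φ(1),φ(3)) = (0,4) ∈ E(G2) ✓
  (1,6) → (φ(1),φ(6)) = (0,8) ∈ E(G2) ✓
  (1,7) → (φ(1),φ(7)) = (0,6) ∈ E(G2) ✓
  (2,3) → (φ(2),φ(3)) = (1,4) ∈ E(G2) ✓
  (2,7) → (φ(2),φ(7)) = (1,6) ∈ E(G2) ✓
  (2,8) → (φ(2),φ(8)) = (1,2) ∈ E(G2) ✓
  (3,5) → (φ(3),φ(5)) = (4,7) ∈ E(G2) ✓
  (3,6) → (φ(3),φ(6)) = (4,8) ∈ E(G2) ✓
  (4,5) → (φ(4),φ(5)) = (5,7) ∈ E(G2) ✓
  (4,8) → (φ(4),φ(8)) = (2,5) ∈ E(G2) ✓
  (6,8) → (φ(6),φ(8)) = (2,8) ∈ E(G2) ✓
  (7,8) → (φ(7),φ(8)) = (2,6) ∈ E(G2) ✓
All 17 edges of G1 map to edges of G2, and |E(G1)| = |E(G2)| = 17, so φ is a bijection on edges as well as vertices. Hence G1 ≅ G2.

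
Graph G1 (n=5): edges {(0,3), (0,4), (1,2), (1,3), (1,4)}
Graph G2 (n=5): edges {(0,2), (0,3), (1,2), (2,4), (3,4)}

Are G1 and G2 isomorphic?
Yes, isomorphic

The graphs are isomorphic.
One valid mapping φ: V(G1) → V(G2): 0→3, 1→2, 2→1, 3→0, 4→4

Verify φ preserves adjacency — for each edge of G1, its image is an edge of G2:
  (0,3) → (φ(0),φ(3)) = (0,3) ∈ E(G2) ✓
  (0,4) → (φ(0),φ(4)) = (3,4) ∈ E(G2) ✓
  (1,2) → (φ(1),φ(2)) = (1,2) ∈ E(G2) ✓
  (1,3) → (φ(1),φ(3)) = (0,2) ∈ E(G2) ✓
  (1,4) → (φ(1),φ(4)) = (2,4) ∈ E(G2) ✓
All 5 edges of G1 map to edges of G2, and |E(G1)| = |E(G2)| = 5, so φ is a bijection on edges as well as vertices. Hence G1 ≅ G2.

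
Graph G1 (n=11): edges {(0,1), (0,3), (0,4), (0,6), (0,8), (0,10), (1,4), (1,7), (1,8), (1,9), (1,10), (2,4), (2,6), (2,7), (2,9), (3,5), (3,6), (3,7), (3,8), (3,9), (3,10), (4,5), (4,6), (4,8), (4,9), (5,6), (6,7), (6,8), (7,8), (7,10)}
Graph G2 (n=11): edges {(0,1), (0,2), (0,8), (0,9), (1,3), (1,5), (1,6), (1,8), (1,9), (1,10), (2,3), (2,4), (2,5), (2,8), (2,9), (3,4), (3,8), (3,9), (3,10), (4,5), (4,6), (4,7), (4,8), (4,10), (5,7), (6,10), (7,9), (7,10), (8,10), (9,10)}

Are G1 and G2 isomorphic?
Yes, isomorphic

The graphs are isomorphic.
One valid mapping φ: V(G1) → V(G2): 0→8, 1→2, 2→7, 3→1, 4→4, 5→6, 6→10, 7→9, 8→3, 9→5, 10→0

Verify φ preserves adjacency — for each edge of G1, its image is an edge of G2:
  (0,1) → (φ(0),φ(1)) = (2,8) ∈ E(G2) ✓
  (0,3) → (φ(0),φ(3)) = (1,8) ∈ E(G2) ✓
  (0,4) → (φ(0),φ(4)) = (4,8) ∈ E(G2) ✓
  (0,6) → (φ(0),φ(6)) = (8,10) ∈ E(G2) ✓
  (0,8) → (φ(0),φ(8)) = (3,8) ∈ E(G2) ✓
  (0,10) → (φ(0),φ(10)) = (0,8) ∈ E(G2) ✓
  (1,4) → (φ(1),φ(4)) = (2,4) ∈ E(G2) ✓
  (1,7) → (φ(1),φ(7)) = (2,9) ∈ E(G2) ✓
  (1,8) → (φ(1),φ(8)) = (2,3) ∈ E(G2) ✓
  (1,9) → (φ(1),φ(9)) = (2,5) ∈ E(G2) ✓
  (1,10) → (φ(1),φ(10)) = (0,2) ∈ E(G2) ✓
  (2,4) → (φ(2),φ(4)) = (4,7) ∈ E(G2) ✓
  (2,6) → (φ(2),φ(6)) = (7,10) ∈ E(G2) ✓
  (2,7) → (φ(2),φ(7)) = (7,9) ∈ E(G2) ✓
  (2,9) → (φ(2),φ(9)) = (5,7) ∈ E(G2) ✓
  (3,5) → (φ(3),φ(5)) = (1,6) ∈ E(G2) ✓
  (3,6) → (φ(3),φ(6)) = (1,10) ∈ E(G2) ✓
  (3,7) → (φ(3),φ(7)) = (1,9) ∈ E(G2) ✓
  (3,8) → (φ(3),φ(8)) = (1,3) ∈ E(G2) ✓
  (3,9) → (φ(3),φ(9)) = (1,5) ∈ E(G2) ✓
  (3,10) → (φ(3),φ(10)) = (0,1) ∈ E(G2) ✓
  (4,5) → (φ(4),φ(5)) = (4,6) ∈ E(G2) ✓
  (4,6) → (φ(4),φ(6)) = (4,10) ∈ E(G2) ✓
  (4,8) → (φ(4),φ(8)) = (3,4) ∈ E(G2) ✓
  (4,9) → (φ(4),φ(9)) = (4,5) ∈ E(G2) ✓
  (5,6) → (φ(5),φ(6)) = (6,10) ∈ E(G2) ✓
  (6,7) → (φ(6),φ(7)) = (9,10) ∈ E(G2) ✓
  (6,8) → (φ(6),φ(8)) = (3,10) ∈ E(G2) ✓
  (7,8) → (φ(7),φ(8)) = (3,9) ∈ E(G2) ✓
  (7,10) → (φ(7),φ(10)) = (0,9) ∈ E(G2) ✓
All 30 edges of G1 map to edges of G2, and |E(G1)| = |E(G2)| = 30, so φ is a bijection on edges as well as vertices. Hence G1 ≅ G2.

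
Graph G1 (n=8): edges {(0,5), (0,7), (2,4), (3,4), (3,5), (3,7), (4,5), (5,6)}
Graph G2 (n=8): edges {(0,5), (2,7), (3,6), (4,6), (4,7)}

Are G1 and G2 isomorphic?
No, not isomorphic

The graphs are NOT isomorphic.

Counting triangles (3-cliques): G1 has 1, G2 has 0.
Triangle count is an isomorphism invariant, so differing triangle counts rule out isomorphism.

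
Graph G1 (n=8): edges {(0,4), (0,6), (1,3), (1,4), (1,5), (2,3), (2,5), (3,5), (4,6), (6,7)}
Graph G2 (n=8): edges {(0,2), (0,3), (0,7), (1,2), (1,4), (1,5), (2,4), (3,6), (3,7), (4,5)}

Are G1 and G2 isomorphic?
Yes, isomorphic

The graphs are isomorphic.
One valid mapping φ: V(G1) → V(G2): 0→7, 1→2, 2→5, 3→4, 4→0, 5→1, 6→3, 7→6

Verify φ preserves adjacency — for each edge of G1, its image is an edge of G2:
  (0,4) → (φ(0),φ(4)) = (0,7) ∈ E(G2) ✓
  (0,6) → (φ(0),φ(6)) = (3,7) ∈ E(G2) ✓
  (1,3) → (φ(1),φ(3)) = (2,4) ∈ E(G2) ✓
  (1,4) → (φ(1),φ(4)) = (0,2) ∈ E(G2) ✓
  (1,5) → (φ(1),φ(5)) = (1,2) ∈ E(G2) ✓
  (2,3) → (φ(2),φ(3)) = (4,5) ∈ E(G2) ✓
  (2,5) → (φ(2),φ(5)) = (1,5) ∈ E(G2) ✓
  (3,5) → (φ(3),φ(5)) = (1,4) ∈ E(G2) ✓
  (4,6) → (φ(4),φ(6)) = (0,3) ∈ E(G2) ✓
  (6,7) → (φ(6),φ(7)) = (3,6) ∈ E(G2) ✓
All 10 edges of G1 map to edges of G2, and |E(G1)| = |E(G2)| = 10, so φ is a bijection on edges as well as vertices. Hence G1 ≅ G2.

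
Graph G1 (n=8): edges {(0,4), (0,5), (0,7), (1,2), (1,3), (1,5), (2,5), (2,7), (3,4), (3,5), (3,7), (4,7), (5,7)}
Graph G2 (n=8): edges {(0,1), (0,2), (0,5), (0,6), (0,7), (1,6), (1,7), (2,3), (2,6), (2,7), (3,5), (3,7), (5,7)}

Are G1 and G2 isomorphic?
Yes, isomorphic

The graphs are isomorphic.
One valid mapping φ: V(G1) → V(G2): 0→5, 1→6, 2→1, 3→2, 4→3, 5→0, 6→4, 7→7

Verify φ preserves adjacency — for each edge of G1, its image is an edge of G2:
  (0,4) → (φ(0),φ(4)) = (3,5) ∈ E(G2) ✓
  (0,5) → (φ(0),φ(5)) = (0,5) ∈ E(G2) ✓
  (0,7) → (φ(0),φ(7)) = (5,7) ∈ E(G2) ✓
  (1,2) → (φ(1),φ(2)) = (1,6) ∈ E(G2) ✓
  (1,3) → (φ(1),φ(3)) = (2,6) ∈ E(G2) ✓
  (1,5) → (φ(1),φ(5)) = (0,6) ∈ E(G2) ✓
  (2,5) → (φ(2),φ(5)) = (0,1) ∈ E(G2) ✓
  (2,7) → (φ(2),φ(7)) = (1,7) ∈ E(G2) ✓
  (3,4) → (φ(3),φ(4)) = (2,3) ∈ E(G2) ✓
  (3,5) → (φ(3),φ(5)) = (0,2) ∈ E(G2) ✓
  (3,7) → (φ(3),φ(7)) = (2,7) ∈ E(G2) ✓
  (4,7) → (φ(4),φ(7)) = (3,7) ∈ E(G2) ✓
  (5,7) → (φ(5),φ(7)) = (0,7) ∈ E(G2) ✓
All 13 edges of G1 map to edges of G2, and |E(G1)| = |E(G2)| = 13, so φ is a bijection on edges as well as vertices. Hence G1 ≅ G2.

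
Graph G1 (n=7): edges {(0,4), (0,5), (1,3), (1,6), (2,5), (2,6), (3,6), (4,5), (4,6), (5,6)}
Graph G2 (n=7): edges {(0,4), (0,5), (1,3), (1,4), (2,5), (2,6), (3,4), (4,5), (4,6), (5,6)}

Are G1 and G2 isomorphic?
Yes, isomorphic

The graphs are isomorphic.
One valid mapping φ: V(G1) → V(G2): 0→2, 1→1, 2→0, 3→3, 4→6, 5→5, 6→4

Verify φ preserves adjacency — for each edge of G1, its image is an edge of G2:
  (0,4) → (φ(0),φ(4)) = (2,6) ∈ E(G2) ✓
  (0,5) → (φ(0),φ(5)) = (2,5) ∈ E(G2) ✓
  (1,3) → (φ(1),φ(3)) = (1,3) ∈ E(G2) ✓
  (1,6) → (φ(1),φ(6)) = (1,4) ∈ E(G2) ✓
  (2,5) → (φ(2),φ(5)) = (0,5) ∈ E(G2) ✓
  (2,6) → (φ(2),φ(6)) = (0,4) ∈ E(G2) ✓
  (3,6) → (φ(3),φ(6)) = (3,4) ∈ E(G2) ✓
  (4,5) → (φ(4),φ(5)) = (5,6) ∈ E(G2) ✓
  (4,6) → (φ(4),φ(6)) = (4,6) ∈ E(G2) ✓
  (5,6) → (φ(5),φ(6)) = (4,5) ∈ E(G2) ✓
All 10 edges of G1 map to edges of G2, and |E(G1)| = |E(G2)| = 10, so φ is a bijection on edges as well as vertices. Hence G1 ≅ G2.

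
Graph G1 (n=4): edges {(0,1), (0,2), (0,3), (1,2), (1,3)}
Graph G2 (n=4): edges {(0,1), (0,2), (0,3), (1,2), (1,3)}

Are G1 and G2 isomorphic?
Yes, isomorphic

The graphs are isomorphic.
One valid mapping φ: V(G1) → V(G2): 0→0, 1→1, 2→2, 3→3

Verify φ preserves adjacency — for each edge of G1, its image is an edge of G2:
  (0,1) → (φ(0),φ(1)) = (0,1) ∈ E(G2) ✓
  (0,2) → (φ(0),φ(2)) = (0,2) ∈ E(G2) ✓
  (0,3) → (φ(0),φ(3)) = (0,3) ∈ E(G2) ✓
  (1,2) → (φ(1),φ(2)) = (1,2) ∈ E(G2) ✓
  (1,3) → (φ(1),φ(3)) = (1,3) ∈ E(G2) ✓
All 5 edges of G1 map to edges of G2, and |E(G1)| = |E(G2)| = 5, so φ is a bijection on edges as well as vertices. Hence G1 ≅ G2.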